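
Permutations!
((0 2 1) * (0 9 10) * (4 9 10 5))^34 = (0 1)(2 10)(4 9 5) = [1, 0, 10, 3, 9, 4, 6, 7, 8, 5, 2]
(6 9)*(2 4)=[0, 1, 4, 3, 2, 5, 9, 7, 8, 6]=(2 4)(6 9)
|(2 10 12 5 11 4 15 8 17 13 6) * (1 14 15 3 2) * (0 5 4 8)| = 10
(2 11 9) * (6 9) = (2 11 6 9) = [0, 1, 11, 3, 4, 5, 9, 7, 8, 2, 10, 6]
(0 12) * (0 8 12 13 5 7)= (0 13 5 7)(8 12)= [13, 1, 2, 3, 4, 7, 6, 0, 12, 9, 10, 11, 8, 5]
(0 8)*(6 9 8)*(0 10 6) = (6 9 8 10) = [0, 1, 2, 3, 4, 5, 9, 7, 10, 8, 6]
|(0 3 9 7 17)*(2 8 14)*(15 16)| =30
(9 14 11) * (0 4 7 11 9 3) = [4, 1, 2, 0, 7, 5, 6, 11, 8, 14, 10, 3, 12, 13, 9] = (0 4 7 11 3)(9 14)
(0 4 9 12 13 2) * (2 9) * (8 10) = (0 4 2)(8 10)(9 12 13) = [4, 1, 0, 3, 2, 5, 6, 7, 10, 12, 8, 11, 13, 9]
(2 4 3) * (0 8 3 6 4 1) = (0 8 3 2 1)(4 6) = [8, 0, 1, 2, 6, 5, 4, 7, 3]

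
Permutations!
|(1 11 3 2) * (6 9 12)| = 12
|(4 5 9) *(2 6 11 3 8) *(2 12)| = |(2 6 11 3 8 12)(4 5 9)| = 6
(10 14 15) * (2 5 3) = [0, 1, 5, 2, 4, 3, 6, 7, 8, 9, 14, 11, 12, 13, 15, 10] = (2 5 3)(10 14 15)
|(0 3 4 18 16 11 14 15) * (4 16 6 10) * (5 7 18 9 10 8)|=|(0 3 16 11 14 15)(4 9 10)(5 7 18 6 8)|=30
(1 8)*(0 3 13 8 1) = [3, 1, 2, 13, 4, 5, 6, 7, 0, 9, 10, 11, 12, 8] = (0 3 13 8)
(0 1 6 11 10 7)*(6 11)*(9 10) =(0 1 11 9 10 7) =[1, 11, 2, 3, 4, 5, 6, 0, 8, 10, 7, 9]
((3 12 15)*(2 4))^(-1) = (2 4)(3 15 12) = [0, 1, 4, 15, 2, 5, 6, 7, 8, 9, 10, 11, 3, 13, 14, 12]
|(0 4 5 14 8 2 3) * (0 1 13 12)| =|(0 4 5 14 8 2 3 1 13 12)| =10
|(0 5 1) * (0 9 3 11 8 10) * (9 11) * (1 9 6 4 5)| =5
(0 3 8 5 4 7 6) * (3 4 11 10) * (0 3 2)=(0 4 7 6 3 8 5 11 10 2)=[4, 1, 0, 8, 7, 11, 3, 6, 5, 9, 2, 10]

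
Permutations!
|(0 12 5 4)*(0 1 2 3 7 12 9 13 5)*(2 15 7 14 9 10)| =13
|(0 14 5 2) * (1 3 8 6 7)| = |(0 14 5 2)(1 3 8 6 7)| = 20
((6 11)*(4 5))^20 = (11) = [0, 1, 2, 3, 4, 5, 6, 7, 8, 9, 10, 11]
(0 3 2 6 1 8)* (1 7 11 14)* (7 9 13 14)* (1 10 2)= (0 3 1 8)(2 6 9 13 14 10)(7 11)= [3, 8, 6, 1, 4, 5, 9, 11, 0, 13, 2, 7, 12, 14, 10]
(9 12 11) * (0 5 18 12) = (0 5 18 12 11 9) = [5, 1, 2, 3, 4, 18, 6, 7, 8, 0, 10, 9, 11, 13, 14, 15, 16, 17, 12]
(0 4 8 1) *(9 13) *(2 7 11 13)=(0 4 8 1)(2 7 11 13 9)=[4, 0, 7, 3, 8, 5, 6, 11, 1, 2, 10, 13, 12, 9]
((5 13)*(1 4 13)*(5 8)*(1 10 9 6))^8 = (13) = [0, 1, 2, 3, 4, 5, 6, 7, 8, 9, 10, 11, 12, 13]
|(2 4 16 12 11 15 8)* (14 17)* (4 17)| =|(2 17 14 4 16 12 11 15 8)| =9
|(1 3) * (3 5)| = 3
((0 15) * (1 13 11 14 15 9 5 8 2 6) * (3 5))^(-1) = [15, 6, 8, 9, 4, 3, 2, 7, 5, 0, 10, 13, 12, 1, 11, 14] = (0 15 14 11 13 1 6 2 8 5 3 9)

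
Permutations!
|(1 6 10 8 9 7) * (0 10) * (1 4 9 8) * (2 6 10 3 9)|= 14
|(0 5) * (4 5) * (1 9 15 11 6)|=15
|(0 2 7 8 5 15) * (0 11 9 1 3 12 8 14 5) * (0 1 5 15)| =8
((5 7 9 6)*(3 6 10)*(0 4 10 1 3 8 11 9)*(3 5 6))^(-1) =(0 7 5 1 9 11 8 10 4) =[7, 9, 2, 3, 0, 1, 6, 5, 10, 11, 4, 8]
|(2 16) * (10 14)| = |(2 16)(10 14)| = 2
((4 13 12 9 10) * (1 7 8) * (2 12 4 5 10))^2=[0, 8, 9, 3, 4, 5, 6, 1, 7, 12, 10, 11, 2, 13]=(13)(1 8 7)(2 9 12)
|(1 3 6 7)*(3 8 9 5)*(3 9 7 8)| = 10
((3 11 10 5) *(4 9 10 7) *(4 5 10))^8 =(11) =[0, 1, 2, 3, 4, 5, 6, 7, 8, 9, 10, 11]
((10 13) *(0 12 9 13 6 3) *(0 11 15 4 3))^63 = [13, 1, 2, 4, 15, 5, 9, 7, 8, 6, 12, 3, 10, 0, 14, 11] = (0 13)(3 4 15 11)(6 9)(10 12)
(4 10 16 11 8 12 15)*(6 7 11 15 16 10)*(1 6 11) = (1 6 7)(4 11 8 12 16 15) = [0, 6, 2, 3, 11, 5, 7, 1, 12, 9, 10, 8, 16, 13, 14, 4, 15]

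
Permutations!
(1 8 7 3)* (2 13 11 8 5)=[0, 5, 13, 1, 4, 2, 6, 3, 7, 9, 10, 8, 12, 11]=(1 5 2 13 11 8 7 3)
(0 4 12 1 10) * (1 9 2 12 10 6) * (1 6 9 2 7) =(0 4 10)(1 9 7)(2 12) =[4, 9, 12, 3, 10, 5, 6, 1, 8, 7, 0, 11, 2]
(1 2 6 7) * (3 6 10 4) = (1 2 10 4 3 6 7) = [0, 2, 10, 6, 3, 5, 7, 1, 8, 9, 4]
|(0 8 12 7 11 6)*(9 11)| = |(0 8 12 7 9 11 6)| = 7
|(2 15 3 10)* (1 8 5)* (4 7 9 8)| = |(1 4 7 9 8 5)(2 15 3 10)| = 12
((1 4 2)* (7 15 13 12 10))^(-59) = (1 4 2)(7 15 13 12 10) = [0, 4, 1, 3, 2, 5, 6, 15, 8, 9, 7, 11, 10, 12, 14, 13]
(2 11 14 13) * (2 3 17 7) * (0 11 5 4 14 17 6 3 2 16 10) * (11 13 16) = (0 13 2 5 4 14 16 10)(3 6)(7 11 17) = [13, 1, 5, 6, 14, 4, 3, 11, 8, 9, 0, 17, 12, 2, 16, 15, 10, 7]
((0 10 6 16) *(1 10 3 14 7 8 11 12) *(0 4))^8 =[10, 7, 2, 6, 1, 5, 11, 4, 0, 9, 8, 3, 14, 13, 16, 15, 12] =(0 10 8)(1 7 4)(3 6 11)(12 14 16)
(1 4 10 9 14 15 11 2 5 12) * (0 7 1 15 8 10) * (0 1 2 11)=(0 7 2 5 12 15)(1 4)(8 10 9 14)=[7, 4, 5, 3, 1, 12, 6, 2, 10, 14, 9, 11, 15, 13, 8, 0]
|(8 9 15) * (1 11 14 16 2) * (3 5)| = |(1 11 14 16 2)(3 5)(8 9 15)| = 30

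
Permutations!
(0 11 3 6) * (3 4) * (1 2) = (0 11 4 3 6)(1 2) = [11, 2, 1, 6, 3, 5, 0, 7, 8, 9, 10, 4]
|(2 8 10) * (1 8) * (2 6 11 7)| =7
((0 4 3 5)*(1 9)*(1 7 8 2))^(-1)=[5, 2, 8, 4, 0, 3, 6, 9, 7, 1]=(0 5 3 4)(1 2 8 7 9)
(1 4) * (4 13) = (1 13 4) = [0, 13, 2, 3, 1, 5, 6, 7, 8, 9, 10, 11, 12, 4]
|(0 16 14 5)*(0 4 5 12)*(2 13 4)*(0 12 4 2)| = 10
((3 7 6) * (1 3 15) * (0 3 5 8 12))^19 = (0 3 7 6 15 1 5 8 12) = [3, 5, 2, 7, 4, 8, 15, 6, 12, 9, 10, 11, 0, 13, 14, 1]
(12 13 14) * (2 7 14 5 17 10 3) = [0, 1, 7, 2, 4, 17, 6, 14, 8, 9, 3, 11, 13, 5, 12, 15, 16, 10] = (2 7 14 12 13 5 17 10 3)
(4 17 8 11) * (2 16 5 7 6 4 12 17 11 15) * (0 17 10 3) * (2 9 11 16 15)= (0 17 8 2 15 9 11 12 10 3)(4 16 5 7 6)= [17, 1, 15, 0, 16, 7, 4, 6, 2, 11, 3, 12, 10, 13, 14, 9, 5, 8]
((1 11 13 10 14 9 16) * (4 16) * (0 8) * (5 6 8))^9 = [5, 11, 2, 3, 16, 6, 8, 7, 0, 4, 14, 13, 12, 10, 9, 15, 1] = (0 5 6 8)(1 11 13 10 14 9 4 16)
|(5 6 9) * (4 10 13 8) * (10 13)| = |(4 13 8)(5 6 9)| = 3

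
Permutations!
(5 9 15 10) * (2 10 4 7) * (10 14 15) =[0, 1, 14, 3, 7, 9, 6, 2, 8, 10, 5, 11, 12, 13, 15, 4] =(2 14 15 4 7)(5 9 10)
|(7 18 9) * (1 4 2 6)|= 12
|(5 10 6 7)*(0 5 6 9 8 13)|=|(0 5 10 9 8 13)(6 7)|=6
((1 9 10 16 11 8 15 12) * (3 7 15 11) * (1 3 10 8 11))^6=(16)(3 15)(7 12)=[0, 1, 2, 15, 4, 5, 6, 12, 8, 9, 10, 11, 7, 13, 14, 3, 16]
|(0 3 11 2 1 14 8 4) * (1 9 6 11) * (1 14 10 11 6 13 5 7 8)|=13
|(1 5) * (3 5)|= 3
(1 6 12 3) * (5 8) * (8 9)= (1 6 12 3)(5 9 8)= [0, 6, 2, 1, 4, 9, 12, 7, 5, 8, 10, 11, 3]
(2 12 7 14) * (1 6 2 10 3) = (1 6 2 12 7 14 10 3) = [0, 6, 12, 1, 4, 5, 2, 14, 8, 9, 3, 11, 7, 13, 10]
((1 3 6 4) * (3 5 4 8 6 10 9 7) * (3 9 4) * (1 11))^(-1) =(1 11 4 10 3 5)(6 8)(7 9) =[0, 11, 2, 5, 10, 1, 8, 9, 6, 7, 3, 4]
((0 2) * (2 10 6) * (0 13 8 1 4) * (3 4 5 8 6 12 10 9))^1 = (0 9 3 4)(1 5 8)(2 13 6)(10 12) = [9, 5, 13, 4, 0, 8, 2, 7, 1, 3, 12, 11, 10, 6]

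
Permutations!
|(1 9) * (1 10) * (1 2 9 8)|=6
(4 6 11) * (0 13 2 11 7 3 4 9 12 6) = (0 13 2 11 9 12 6 7 3 4) = [13, 1, 11, 4, 0, 5, 7, 3, 8, 12, 10, 9, 6, 2]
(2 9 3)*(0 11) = [11, 1, 9, 2, 4, 5, 6, 7, 8, 3, 10, 0] = (0 11)(2 9 3)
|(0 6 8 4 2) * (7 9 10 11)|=20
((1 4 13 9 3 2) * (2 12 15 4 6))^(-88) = (1 2 6)(3 15 13)(4 9 12) = [0, 2, 6, 15, 9, 5, 1, 7, 8, 12, 10, 11, 4, 3, 14, 13]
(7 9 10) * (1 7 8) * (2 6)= [0, 7, 6, 3, 4, 5, 2, 9, 1, 10, 8]= (1 7 9 10 8)(2 6)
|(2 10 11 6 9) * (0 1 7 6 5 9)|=|(0 1 7 6)(2 10 11 5 9)|=20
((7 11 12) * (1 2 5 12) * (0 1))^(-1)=(0 11 7 12 5 2 1)=[11, 0, 1, 3, 4, 2, 6, 12, 8, 9, 10, 7, 5]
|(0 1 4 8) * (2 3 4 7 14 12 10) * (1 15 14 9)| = 9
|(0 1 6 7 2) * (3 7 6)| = |(0 1 3 7 2)| = 5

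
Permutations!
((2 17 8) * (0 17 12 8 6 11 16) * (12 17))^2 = [8, 1, 6, 3, 4, 5, 16, 7, 17, 9, 10, 0, 2, 13, 14, 15, 12, 11] = (0 8 17 11)(2 6 16 12)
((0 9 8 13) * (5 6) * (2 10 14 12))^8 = [0, 1, 2, 3, 4, 5, 6, 7, 8, 9, 10, 11, 12, 13, 14] = (14)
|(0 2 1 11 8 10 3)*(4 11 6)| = |(0 2 1 6 4 11 8 10 3)| = 9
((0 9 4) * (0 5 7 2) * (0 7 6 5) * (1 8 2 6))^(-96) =(9) =[0, 1, 2, 3, 4, 5, 6, 7, 8, 9]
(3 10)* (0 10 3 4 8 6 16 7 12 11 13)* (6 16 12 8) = (0 10 4 6 12 11 13)(7 8 16) = [10, 1, 2, 3, 6, 5, 12, 8, 16, 9, 4, 13, 11, 0, 14, 15, 7]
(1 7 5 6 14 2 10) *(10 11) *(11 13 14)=[0, 7, 13, 3, 4, 6, 11, 5, 8, 9, 1, 10, 12, 14, 2]=(1 7 5 6 11 10)(2 13 14)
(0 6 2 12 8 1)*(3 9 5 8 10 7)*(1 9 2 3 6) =(0 1)(2 12 10 7 6 3)(5 8 9) =[1, 0, 12, 2, 4, 8, 3, 6, 9, 5, 7, 11, 10]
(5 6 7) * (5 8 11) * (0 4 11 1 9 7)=(0 4 11 5 6)(1 9 7 8)=[4, 9, 2, 3, 11, 6, 0, 8, 1, 7, 10, 5]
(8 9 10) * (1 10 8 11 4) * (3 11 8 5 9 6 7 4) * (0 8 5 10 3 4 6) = (0 8)(1 3 11 4)(5 9 10)(6 7) = [8, 3, 2, 11, 1, 9, 7, 6, 0, 10, 5, 4]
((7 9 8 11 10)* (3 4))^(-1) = (3 4)(7 10 11 8 9) = [0, 1, 2, 4, 3, 5, 6, 10, 9, 7, 11, 8]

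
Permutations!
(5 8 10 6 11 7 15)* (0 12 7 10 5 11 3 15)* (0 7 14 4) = (0 12 14 4)(3 15 11 10 6)(5 8) = [12, 1, 2, 15, 0, 8, 3, 7, 5, 9, 6, 10, 14, 13, 4, 11]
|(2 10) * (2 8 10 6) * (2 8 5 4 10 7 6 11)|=6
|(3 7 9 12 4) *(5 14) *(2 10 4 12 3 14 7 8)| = |(2 10 4 14 5 7 9 3 8)| = 9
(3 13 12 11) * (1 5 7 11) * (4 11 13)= (1 5 7 13 12)(3 4 11)= [0, 5, 2, 4, 11, 7, 6, 13, 8, 9, 10, 3, 1, 12]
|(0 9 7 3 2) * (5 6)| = |(0 9 7 3 2)(5 6)| = 10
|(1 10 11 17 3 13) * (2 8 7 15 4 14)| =|(1 10 11 17 3 13)(2 8 7 15 4 14)| =6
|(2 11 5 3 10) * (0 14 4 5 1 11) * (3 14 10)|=6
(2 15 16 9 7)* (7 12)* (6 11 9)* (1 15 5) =[0, 15, 5, 3, 4, 1, 11, 2, 8, 12, 10, 9, 7, 13, 14, 16, 6] =(1 15 16 6 11 9 12 7 2 5)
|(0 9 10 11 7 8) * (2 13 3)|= 6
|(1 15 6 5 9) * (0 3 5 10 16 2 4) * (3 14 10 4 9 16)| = 12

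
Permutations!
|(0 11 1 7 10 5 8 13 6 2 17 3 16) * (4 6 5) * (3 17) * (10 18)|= |(0 11 1 7 18 10 4 6 2 3 16)(5 8 13)|= 33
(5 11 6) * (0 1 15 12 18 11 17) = (0 1 15 12 18 11 6 5 17) = [1, 15, 2, 3, 4, 17, 5, 7, 8, 9, 10, 6, 18, 13, 14, 12, 16, 0, 11]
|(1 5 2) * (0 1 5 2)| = |(0 1 2 5)| = 4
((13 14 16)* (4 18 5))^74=(4 5 18)(13 16 14)=[0, 1, 2, 3, 5, 18, 6, 7, 8, 9, 10, 11, 12, 16, 13, 15, 14, 17, 4]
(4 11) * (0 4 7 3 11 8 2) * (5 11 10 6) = (0 4 8 2)(3 10 6 5 11 7) = [4, 1, 0, 10, 8, 11, 5, 3, 2, 9, 6, 7]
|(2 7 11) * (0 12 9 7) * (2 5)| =7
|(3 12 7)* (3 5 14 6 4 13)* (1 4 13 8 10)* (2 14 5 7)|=12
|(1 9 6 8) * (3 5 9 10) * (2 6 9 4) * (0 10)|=9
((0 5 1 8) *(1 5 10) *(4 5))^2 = (0 1)(8 10) = [1, 0, 2, 3, 4, 5, 6, 7, 10, 9, 8]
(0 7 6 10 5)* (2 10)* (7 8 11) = (0 8 11 7 6 2 10 5) = [8, 1, 10, 3, 4, 0, 2, 6, 11, 9, 5, 7]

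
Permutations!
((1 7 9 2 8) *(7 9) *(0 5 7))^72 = (9) = [0, 1, 2, 3, 4, 5, 6, 7, 8, 9]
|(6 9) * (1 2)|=|(1 2)(6 9)|=2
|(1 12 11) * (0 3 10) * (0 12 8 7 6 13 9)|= 11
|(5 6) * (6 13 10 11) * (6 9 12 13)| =|(5 6)(9 12 13 10 11)| =10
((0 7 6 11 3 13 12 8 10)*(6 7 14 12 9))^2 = (0 12 10 14 8)(3 9 11 13 6) = [12, 1, 2, 9, 4, 5, 3, 7, 0, 11, 14, 13, 10, 6, 8]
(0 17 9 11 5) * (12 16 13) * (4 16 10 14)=(0 17 9 11 5)(4 16 13 12 10 14)=[17, 1, 2, 3, 16, 0, 6, 7, 8, 11, 14, 5, 10, 12, 4, 15, 13, 9]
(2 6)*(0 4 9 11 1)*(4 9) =(0 9 11 1)(2 6) =[9, 0, 6, 3, 4, 5, 2, 7, 8, 11, 10, 1]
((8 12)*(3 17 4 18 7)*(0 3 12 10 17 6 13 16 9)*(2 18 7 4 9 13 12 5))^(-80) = (18) = [0, 1, 2, 3, 4, 5, 6, 7, 8, 9, 10, 11, 12, 13, 14, 15, 16, 17, 18]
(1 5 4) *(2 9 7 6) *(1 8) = [0, 5, 9, 3, 8, 4, 2, 6, 1, 7] = (1 5 4 8)(2 9 7 6)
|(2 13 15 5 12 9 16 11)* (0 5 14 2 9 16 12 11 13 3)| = 11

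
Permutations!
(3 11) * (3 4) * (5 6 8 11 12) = (3 12 5 6 8 11 4) = [0, 1, 2, 12, 3, 6, 8, 7, 11, 9, 10, 4, 5]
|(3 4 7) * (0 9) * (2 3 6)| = 10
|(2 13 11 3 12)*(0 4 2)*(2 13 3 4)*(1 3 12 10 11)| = 6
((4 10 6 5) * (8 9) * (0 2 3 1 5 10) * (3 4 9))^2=(10)(0 4 2)(1 9 3 5 8)=[4, 9, 0, 5, 2, 8, 6, 7, 1, 3, 10]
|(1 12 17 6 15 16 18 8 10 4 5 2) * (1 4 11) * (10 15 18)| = 30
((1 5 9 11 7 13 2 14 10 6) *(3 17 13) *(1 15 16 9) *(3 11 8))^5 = (1 5)(2 16 13 15 17 6 3 10 8 14 9)(7 11) = [0, 5, 16, 10, 4, 1, 3, 11, 14, 2, 8, 7, 12, 15, 9, 17, 13, 6]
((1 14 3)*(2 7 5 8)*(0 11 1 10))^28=[3, 0, 2, 1, 4, 5, 6, 7, 8, 9, 14, 10, 12, 13, 11]=(0 3 1)(10 14 11)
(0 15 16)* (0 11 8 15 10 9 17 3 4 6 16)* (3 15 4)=[10, 1, 2, 3, 6, 5, 16, 7, 4, 17, 9, 8, 12, 13, 14, 0, 11, 15]=(0 10 9 17 15)(4 6 16 11 8)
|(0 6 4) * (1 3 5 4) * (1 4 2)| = 12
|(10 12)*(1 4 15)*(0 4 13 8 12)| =8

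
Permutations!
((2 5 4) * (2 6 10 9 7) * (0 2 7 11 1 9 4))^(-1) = (0 5 2)(1 11 9)(4 10 6) = [5, 11, 0, 3, 10, 2, 4, 7, 8, 1, 6, 9]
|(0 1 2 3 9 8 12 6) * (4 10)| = 8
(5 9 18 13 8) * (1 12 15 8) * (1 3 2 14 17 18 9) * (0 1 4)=(0 1 12 15 8 5 4)(2 14 17 18 13 3)=[1, 12, 14, 2, 0, 4, 6, 7, 5, 9, 10, 11, 15, 3, 17, 8, 16, 18, 13]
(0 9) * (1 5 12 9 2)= (0 2 1 5 12 9)= [2, 5, 1, 3, 4, 12, 6, 7, 8, 0, 10, 11, 9]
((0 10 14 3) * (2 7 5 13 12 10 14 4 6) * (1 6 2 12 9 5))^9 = (14)(1 12 4 7 6 10 2) = [0, 12, 1, 3, 7, 5, 10, 6, 8, 9, 2, 11, 4, 13, 14]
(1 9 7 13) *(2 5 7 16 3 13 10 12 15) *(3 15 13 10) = (1 9 16 15 2 5 7 3 10 12 13) = [0, 9, 5, 10, 4, 7, 6, 3, 8, 16, 12, 11, 13, 1, 14, 2, 15]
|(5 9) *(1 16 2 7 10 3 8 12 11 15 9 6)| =|(1 16 2 7 10 3 8 12 11 15 9 5 6)| =13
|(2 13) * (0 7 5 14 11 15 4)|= |(0 7 5 14 11 15 4)(2 13)|= 14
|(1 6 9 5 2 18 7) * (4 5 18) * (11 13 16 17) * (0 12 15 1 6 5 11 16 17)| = 44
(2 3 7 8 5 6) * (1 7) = (1 7 8 5 6 2 3) = [0, 7, 3, 1, 4, 6, 2, 8, 5]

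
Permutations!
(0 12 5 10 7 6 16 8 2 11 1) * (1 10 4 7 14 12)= (0 1)(2 11 10 14 12 5 4 7 6 16 8)= [1, 0, 11, 3, 7, 4, 16, 6, 2, 9, 14, 10, 5, 13, 12, 15, 8]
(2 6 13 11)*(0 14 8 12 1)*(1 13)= (0 14 8 12 13 11 2 6 1)= [14, 0, 6, 3, 4, 5, 1, 7, 12, 9, 10, 2, 13, 11, 8]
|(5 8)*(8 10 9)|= 4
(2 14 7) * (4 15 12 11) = (2 14 7)(4 15 12 11) = [0, 1, 14, 3, 15, 5, 6, 2, 8, 9, 10, 4, 11, 13, 7, 12]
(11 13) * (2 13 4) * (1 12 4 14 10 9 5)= (1 12 4 2 13 11 14 10 9 5)= [0, 12, 13, 3, 2, 1, 6, 7, 8, 5, 9, 14, 4, 11, 10]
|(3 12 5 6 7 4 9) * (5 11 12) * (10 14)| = |(3 5 6 7 4 9)(10 14)(11 12)| = 6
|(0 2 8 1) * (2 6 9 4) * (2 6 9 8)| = |(0 9 4 6 8 1)| = 6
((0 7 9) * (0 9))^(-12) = (9) = [0, 1, 2, 3, 4, 5, 6, 7, 8, 9]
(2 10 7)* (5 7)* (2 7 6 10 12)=(2 12)(5 6 10)=[0, 1, 12, 3, 4, 6, 10, 7, 8, 9, 5, 11, 2]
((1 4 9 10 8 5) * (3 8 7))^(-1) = [0, 5, 2, 7, 1, 8, 6, 10, 3, 4, 9] = (1 5 8 3 7 10 9 4)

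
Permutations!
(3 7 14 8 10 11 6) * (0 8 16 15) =[8, 1, 2, 7, 4, 5, 3, 14, 10, 9, 11, 6, 12, 13, 16, 0, 15] =(0 8 10 11 6 3 7 14 16 15)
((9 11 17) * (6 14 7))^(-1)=[0, 1, 2, 3, 4, 5, 7, 14, 8, 17, 10, 9, 12, 13, 6, 15, 16, 11]=(6 7 14)(9 17 11)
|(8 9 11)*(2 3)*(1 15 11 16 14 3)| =9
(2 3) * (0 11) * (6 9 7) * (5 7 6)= (0 11)(2 3)(5 7)(6 9)= [11, 1, 3, 2, 4, 7, 9, 5, 8, 6, 10, 0]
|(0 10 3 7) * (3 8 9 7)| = 5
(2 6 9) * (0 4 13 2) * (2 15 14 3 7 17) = [4, 1, 6, 7, 13, 5, 9, 17, 8, 0, 10, 11, 12, 15, 3, 14, 16, 2] = (0 4 13 15 14 3 7 17 2 6 9)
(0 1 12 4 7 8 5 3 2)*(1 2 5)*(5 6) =(0 2)(1 12 4 7 8)(3 6 5) =[2, 12, 0, 6, 7, 3, 5, 8, 1, 9, 10, 11, 4]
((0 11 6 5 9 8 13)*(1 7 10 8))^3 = (0 5 7 13 6 1 8 11 9 10) = [5, 8, 2, 3, 4, 7, 1, 13, 11, 10, 0, 9, 12, 6]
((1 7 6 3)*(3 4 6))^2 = (1 3 7) = [0, 3, 2, 7, 4, 5, 6, 1]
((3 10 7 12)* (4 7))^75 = (12) = [0, 1, 2, 3, 4, 5, 6, 7, 8, 9, 10, 11, 12]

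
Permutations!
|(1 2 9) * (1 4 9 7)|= 6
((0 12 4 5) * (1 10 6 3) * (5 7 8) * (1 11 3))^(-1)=(0 5 8 7 4 12)(1 6 10)(3 11)=[5, 6, 2, 11, 12, 8, 10, 4, 7, 9, 1, 3, 0]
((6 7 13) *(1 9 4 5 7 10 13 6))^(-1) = [0, 13, 2, 3, 9, 4, 7, 5, 8, 1, 6, 11, 12, 10] = (1 13 10 6 7 5 4 9)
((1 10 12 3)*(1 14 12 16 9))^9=(1 10 16 9)=[0, 10, 2, 3, 4, 5, 6, 7, 8, 1, 16, 11, 12, 13, 14, 15, 9]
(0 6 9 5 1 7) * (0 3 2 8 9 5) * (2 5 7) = (0 6 7 3 5 1 2 8 9) = [6, 2, 8, 5, 4, 1, 7, 3, 9, 0]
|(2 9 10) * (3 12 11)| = |(2 9 10)(3 12 11)| = 3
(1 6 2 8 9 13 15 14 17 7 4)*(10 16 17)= (1 6 2 8 9 13 15 14 10 16 17 7 4)= [0, 6, 8, 3, 1, 5, 2, 4, 9, 13, 16, 11, 12, 15, 10, 14, 17, 7]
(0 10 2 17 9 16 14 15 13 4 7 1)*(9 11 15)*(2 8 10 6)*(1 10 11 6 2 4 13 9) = (0 2 17 6 4 7 10 8 11 15 9 16 14 1) = [2, 0, 17, 3, 7, 5, 4, 10, 11, 16, 8, 15, 12, 13, 1, 9, 14, 6]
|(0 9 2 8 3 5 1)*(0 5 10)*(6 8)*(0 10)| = 6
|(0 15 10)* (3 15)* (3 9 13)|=6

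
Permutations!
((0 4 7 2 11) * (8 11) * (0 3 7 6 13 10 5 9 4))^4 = (2 7 3 11 8)(4 5 13)(6 9 10) = [0, 1, 7, 11, 5, 13, 9, 3, 2, 10, 6, 8, 12, 4]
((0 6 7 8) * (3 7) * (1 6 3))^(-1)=(0 8 7 3)(1 6)=[8, 6, 2, 0, 4, 5, 1, 3, 7]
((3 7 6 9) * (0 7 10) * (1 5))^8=(0 6 3)(7 9 10)=[6, 1, 2, 0, 4, 5, 3, 9, 8, 10, 7]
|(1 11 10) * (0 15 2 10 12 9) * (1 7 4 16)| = |(0 15 2 10 7 4 16 1 11 12 9)| = 11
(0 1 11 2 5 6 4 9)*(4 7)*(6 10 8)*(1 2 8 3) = [2, 11, 5, 1, 9, 10, 7, 4, 6, 0, 3, 8] = (0 2 5 10 3 1 11 8 6 7 4 9)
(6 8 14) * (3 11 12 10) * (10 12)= (3 11 10)(6 8 14)= [0, 1, 2, 11, 4, 5, 8, 7, 14, 9, 3, 10, 12, 13, 6]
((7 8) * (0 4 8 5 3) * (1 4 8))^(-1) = [3, 4, 2, 5, 1, 7, 6, 8, 0] = (0 3 5 7 8)(1 4)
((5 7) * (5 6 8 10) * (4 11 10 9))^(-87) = (4 11 10 5 7 6 8 9) = [0, 1, 2, 3, 11, 7, 8, 6, 9, 4, 5, 10]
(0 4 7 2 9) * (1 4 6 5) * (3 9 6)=(0 3 9)(1 4 7 2 6 5)=[3, 4, 6, 9, 7, 1, 5, 2, 8, 0]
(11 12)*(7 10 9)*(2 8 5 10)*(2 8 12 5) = (2 12 11 5 10 9 7 8) = [0, 1, 12, 3, 4, 10, 6, 8, 2, 7, 9, 5, 11]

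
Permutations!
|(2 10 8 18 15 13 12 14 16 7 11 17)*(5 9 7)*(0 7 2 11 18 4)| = |(0 7 18 15 13 12 14 16 5 9 2 10 8 4)(11 17)| = 14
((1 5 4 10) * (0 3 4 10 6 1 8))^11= [6, 8, 2, 1, 5, 0, 10, 7, 4, 9, 3]= (0 6 10 3 1 8 4 5)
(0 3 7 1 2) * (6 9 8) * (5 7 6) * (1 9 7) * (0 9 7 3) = (1 2 9 8 5)(3 6) = [0, 2, 9, 6, 4, 1, 3, 7, 5, 8]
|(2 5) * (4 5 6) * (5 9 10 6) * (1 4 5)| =|(1 4 9 10 6 5 2)| =7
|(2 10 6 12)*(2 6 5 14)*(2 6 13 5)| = |(2 10)(5 14 6 12 13)| = 10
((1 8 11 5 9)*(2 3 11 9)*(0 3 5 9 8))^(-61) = (0 1 9 11 3)(2 5) = [1, 9, 5, 0, 4, 2, 6, 7, 8, 11, 10, 3]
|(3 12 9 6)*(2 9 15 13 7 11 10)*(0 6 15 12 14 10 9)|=|(0 6 3 14 10 2)(7 11 9 15 13)|=30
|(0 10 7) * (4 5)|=|(0 10 7)(4 5)|=6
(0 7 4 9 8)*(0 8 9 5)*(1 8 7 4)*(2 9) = [4, 8, 9, 3, 5, 0, 6, 1, 7, 2] = (0 4 5)(1 8 7)(2 9)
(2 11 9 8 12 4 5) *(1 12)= (1 12 4 5 2 11 9 8)= [0, 12, 11, 3, 5, 2, 6, 7, 1, 8, 10, 9, 4]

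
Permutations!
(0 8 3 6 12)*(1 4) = [8, 4, 2, 6, 1, 5, 12, 7, 3, 9, 10, 11, 0] = (0 8 3 6 12)(1 4)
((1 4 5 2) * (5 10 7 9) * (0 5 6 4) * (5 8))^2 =(0 5 1 8 2)(4 7 6 10 9) =[5, 8, 0, 3, 7, 1, 10, 6, 2, 4, 9]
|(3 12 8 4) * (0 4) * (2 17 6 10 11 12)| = 10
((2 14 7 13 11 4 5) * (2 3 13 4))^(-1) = [0, 1, 11, 5, 7, 4, 6, 14, 8, 9, 10, 13, 12, 3, 2] = (2 11 13 3 5 4 7 14)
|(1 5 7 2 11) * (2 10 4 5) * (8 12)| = |(1 2 11)(4 5 7 10)(8 12)| = 12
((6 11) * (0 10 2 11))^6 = [10, 1, 11, 3, 4, 5, 0, 7, 8, 9, 2, 6] = (0 10 2 11 6)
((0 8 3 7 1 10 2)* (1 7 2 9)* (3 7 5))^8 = (0 7 3)(1 9 10)(2 8 5) = [7, 9, 8, 0, 4, 2, 6, 3, 5, 10, 1]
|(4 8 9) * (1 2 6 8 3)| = 7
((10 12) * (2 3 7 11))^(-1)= (2 11 7 3)(10 12)= [0, 1, 11, 2, 4, 5, 6, 3, 8, 9, 12, 7, 10]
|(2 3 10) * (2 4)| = 4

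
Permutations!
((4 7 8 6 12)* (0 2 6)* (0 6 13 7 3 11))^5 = [6, 1, 12, 7, 13, 5, 0, 3, 11, 9, 10, 8, 2, 4] = (0 6)(2 12)(3 7)(4 13)(8 11)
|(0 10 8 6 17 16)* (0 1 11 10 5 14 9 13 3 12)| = |(0 5 14 9 13 3 12)(1 11 10 8 6 17 16)| = 7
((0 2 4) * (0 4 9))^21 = [0, 1, 2, 3, 4, 5, 6, 7, 8, 9] = (9)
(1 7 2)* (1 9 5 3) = (1 7 2 9 5 3) = [0, 7, 9, 1, 4, 3, 6, 2, 8, 5]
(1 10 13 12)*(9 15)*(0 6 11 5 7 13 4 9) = (0 6 11 5 7 13 12 1 10 4 9 15) = [6, 10, 2, 3, 9, 7, 11, 13, 8, 15, 4, 5, 1, 12, 14, 0]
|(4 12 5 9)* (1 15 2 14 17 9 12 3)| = 8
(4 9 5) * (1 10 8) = (1 10 8)(4 9 5) = [0, 10, 2, 3, 9, 4, 6, 7, 1, 5, 8]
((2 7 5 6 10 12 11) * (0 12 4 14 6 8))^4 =(14)(0 7 12 5 11 8 2) =[7, 1, 0, 3, 4, 11, 6, 12, 2, 9, 10, 8, 5, 13, 14]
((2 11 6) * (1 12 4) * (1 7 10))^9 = [0, 10, 2, 3, 12, 5, 6, 4, 8, 9, 7, 11, 1] = (1 10 7 4 12)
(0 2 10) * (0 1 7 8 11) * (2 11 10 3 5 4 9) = (0 11)(1 7 8 10)(2 3 5 4 9) = [11, 7, 3, 5, 9, 4, 6, 8, 10, 2, 1, 0]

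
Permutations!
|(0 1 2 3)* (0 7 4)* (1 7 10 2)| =3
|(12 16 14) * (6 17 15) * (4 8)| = 6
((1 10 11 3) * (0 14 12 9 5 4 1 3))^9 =(14) =[0, 1, 2, 3, 4, 5, 6, 7, 8, 9, 10, 11, 12, 13, 14]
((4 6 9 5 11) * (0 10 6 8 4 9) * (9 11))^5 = (11)(0 6 10)(4 8)(5 9) = [6, 1, 2, 3, 8, 9, 10, 7, 4, 5, 0, 11]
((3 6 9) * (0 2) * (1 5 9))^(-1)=(0 2)(1 6 3 9 5)=[2, 6, 0, 9, 4, 1, 3, 7, 8, 5]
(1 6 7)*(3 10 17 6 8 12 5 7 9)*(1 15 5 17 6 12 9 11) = (1 8 9 3 10 6 11)(5 7 15)(12 17) = [0, 8, 2, 10, 4, 7, 11, 15, 9, 3, 6, 1, 17, 13, 14, 5, 16, 12]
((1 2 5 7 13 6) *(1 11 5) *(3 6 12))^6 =(3 12 13 7 5 11 6) =[0, 1, 2, 12, 4, 11, 3, 5, 8, 9, 10, 6, 13, 7]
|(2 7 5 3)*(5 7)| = 3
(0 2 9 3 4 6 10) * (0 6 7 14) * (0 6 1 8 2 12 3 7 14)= [12, 8, 9, 4, 14, 5, 10, 0, 2, 7, 1, 11, 3, 13, 6]= (0 12 3 4 14 6 10 1 8 2 9 7)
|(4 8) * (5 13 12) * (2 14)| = 6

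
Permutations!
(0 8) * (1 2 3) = (0 8)(1 2 3) = [8, 2, 3, 1, 4, 5, 6, 7, 0]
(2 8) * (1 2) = (1 2 8) = [0, 2, 8, 3, 4, 5, 6, 7, 1]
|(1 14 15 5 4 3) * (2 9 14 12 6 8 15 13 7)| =40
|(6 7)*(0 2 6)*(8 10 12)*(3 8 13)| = |(0 2 6 7)(3 8 10 12 13)| = 20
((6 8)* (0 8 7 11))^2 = [6, 1, 2, 3, 4, 5, 11, 0, 7, 9, 10, 8] = (0 6 11 8 7)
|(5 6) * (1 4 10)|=|(1 4 10)(5 6)|=6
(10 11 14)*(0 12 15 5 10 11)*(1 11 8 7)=(0 12 15 5 10)(1 11 14 8 7)=[12, 11, 2, 3, 4, 10, 6, 1, 7, 9, 0, 14, 15, 13, 8, 5]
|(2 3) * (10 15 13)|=|(2 3)(10 15 13)|=6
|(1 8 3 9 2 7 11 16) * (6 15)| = 8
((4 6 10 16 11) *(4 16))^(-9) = (11 16) = [0, 1, 2, 3, 4, 5, 6, 7, 8, 9, 10, 16, 12, 13, 14, 15, 11]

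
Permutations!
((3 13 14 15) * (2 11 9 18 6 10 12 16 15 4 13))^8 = [0, 1, 15, 16, 14, 5, 9, 7, 8, 2, 18, 3, 6, 4, 13, 12, 10, 17, 11] = (2 15 12 6 9)(3 16 10 18 11)(4 14 13)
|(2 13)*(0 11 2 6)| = 5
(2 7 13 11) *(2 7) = [0, 1, 2, 3, 4, 5, 6, 13, 8, 9, 10, 7, 12, 11] = (7 13 11)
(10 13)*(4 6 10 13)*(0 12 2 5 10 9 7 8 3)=[12, 1, 5, 0, 6, 10, 9, 8, 3, 7, 4, 11, 2, 13]=(13)(0 12 2 5 10 4 6 9 7 8 3)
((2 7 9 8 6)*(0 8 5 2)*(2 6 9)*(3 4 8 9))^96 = (9) = [0, 1, 2, 3, 4, 5, 6, 7, 8, 9]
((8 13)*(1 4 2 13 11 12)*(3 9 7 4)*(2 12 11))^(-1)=(1 12 4 7 9 3)(2 8 13)=[0, 12, 8, 1, 7, 5, 6, 9, 13, 3, 10, 11, 4, 2]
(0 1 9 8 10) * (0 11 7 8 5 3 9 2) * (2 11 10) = (0 1 11 7 8 2)(3 9 5) = [1, 11, 0, 9, 4, 3, 6, 8, 2, 5, 10, 7]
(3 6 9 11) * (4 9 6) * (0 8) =(0 8)(3 4 9 11) =[8, 1, 2, 4, 9, 5, 6, 7, 0, 11, 10, 3]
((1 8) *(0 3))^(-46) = (8) = [0, 1, 2, 3, 4, 5, 6, 7, 8]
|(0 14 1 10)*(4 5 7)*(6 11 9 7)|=|(0 14 1 10)(4 5 6 11 9 7)|=12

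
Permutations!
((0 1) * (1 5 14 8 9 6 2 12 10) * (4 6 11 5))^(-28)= (5 8 11 14 9)= [0, 1, 2, 3, 4, 8, 6, 7, 11, 5, 10, 14, 12, 13, 9]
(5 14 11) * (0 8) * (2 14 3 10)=(0 8)(2 14 11 5 3 10)=[8, 1, 14, 10, 4, 3, 6, 7, 0, 9, 2, 5, 12, 13, 11]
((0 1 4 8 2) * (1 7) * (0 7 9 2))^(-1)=(0 8 4 1 7 2 9)=[8, 7, 9, 3, 1, 5, 6, 2, 4, 0]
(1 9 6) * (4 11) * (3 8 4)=[0, 9, 2, 8, 11, 5, 1, 7, 4, 6, 10, 3]=(1 9 6)(3 8 4 11)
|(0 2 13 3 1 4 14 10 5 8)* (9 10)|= 11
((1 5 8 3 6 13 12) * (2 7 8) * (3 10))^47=(1 6 8 5 13 10 2 12 3 7)=[0, 6, 12, 7, 4, 13, 8, 1, 5, 9, 2, 11, 3, 10]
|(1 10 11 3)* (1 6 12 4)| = |(1 10 11 3 6 12 4)| = 7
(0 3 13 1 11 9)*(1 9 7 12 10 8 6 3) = (0 1 11 7 12 10 8 6 3 13 9) = [1, 11, 2, 13, 4, 5, 3, 12, 6, 0, 8, 7, 10, 9]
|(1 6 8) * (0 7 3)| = 3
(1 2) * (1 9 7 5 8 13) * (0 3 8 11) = [3, 2, 9, 8, 4, 11, 6, 5, 13, 7, 10, 0, 12, 1] = (0 3 8 13 1 2 9 7 5 11)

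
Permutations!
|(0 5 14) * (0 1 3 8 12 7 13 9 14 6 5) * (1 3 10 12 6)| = |(1 10 12 7 13 9 14 3 8 6 5)| = 11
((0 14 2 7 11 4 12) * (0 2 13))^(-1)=[13, 1, 12, 3, 11, 5, 6, 2, 8, 9, 10, 7, 4, 14, 0]=(0 13 14)(2 12 4 11 7)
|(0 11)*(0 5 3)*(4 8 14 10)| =4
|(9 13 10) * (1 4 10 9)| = |(1 4 10)(9 13)| = 6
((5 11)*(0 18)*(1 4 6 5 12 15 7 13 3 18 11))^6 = (0 3 7 12)(1 6)(4 5)(11 18 13 15) = [3, 6, 2, 7, 5, 4, 1, 12, 8, 9, 10, 18, 0, 15, 14, 11, 16, 17, 13]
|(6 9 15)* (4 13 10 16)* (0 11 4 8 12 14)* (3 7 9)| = 45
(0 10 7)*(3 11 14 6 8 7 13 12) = (0 10 13 12 3 11 14 6 8 7) = [10, 1, 2, 11, 4, 5, 8, 0, 7, 9, 13, 14, 3, 12, 6]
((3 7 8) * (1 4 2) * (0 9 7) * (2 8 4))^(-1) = [3, 2, 1, 8, 7, 5, 6, 9, 4, 0] = (0 3 8 4 7 9)(1 2)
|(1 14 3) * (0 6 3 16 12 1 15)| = 4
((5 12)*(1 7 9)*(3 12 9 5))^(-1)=[0, 9, 2, 12, 4, 7, 6, 1, 8, 5, 10, 11, 3]=(1 9 5 7)(3 12)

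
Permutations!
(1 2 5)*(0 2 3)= [2, 3, 5, 0, 4, 1]= (0 2 5 1 3)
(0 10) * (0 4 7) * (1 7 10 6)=(0 6 1 7)(4 10)=[6, 7, 2, 3, 10, 5, 1, 0, 8, 9, 4]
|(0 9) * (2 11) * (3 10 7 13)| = 4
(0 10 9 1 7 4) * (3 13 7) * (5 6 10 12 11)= (0 12 11 5 6 10 9 1 3 13 7 4)= [12, 3, 2, 13, 0, 6, 10, 4, 8, 1, 9, 5, 11, 7]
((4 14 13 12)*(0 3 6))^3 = [0, 1, 2, 3, 12, 5, 6, 7, 8, 9, 10, 11, 13, 14, 4] = (4 12 13 14)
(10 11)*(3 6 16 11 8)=(3 6 16 11 10 8)=[0, 1, 2, 6, 4, 5, 16, 7, 3, 9, 8, 10, 12, 13, 14, 15, 11]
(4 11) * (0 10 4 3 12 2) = (0 10 4 11 3 12 2) = [10, 1, 0, 12, 11, 5, 6, 7, 8, 9, 4, 3, 2]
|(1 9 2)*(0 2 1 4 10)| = |(0 2 4 10)(1 9)| = 4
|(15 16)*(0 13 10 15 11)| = 6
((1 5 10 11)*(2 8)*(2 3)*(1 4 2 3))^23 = (1 10 4 8 5 11 2) = [0, 10, 1, 3, 8, 11, 6, 7, 5, 9, 4, 2]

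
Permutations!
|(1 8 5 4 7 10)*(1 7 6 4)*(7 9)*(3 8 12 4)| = |(1 12 4 6 3 8 5)(7 10 9)| = 21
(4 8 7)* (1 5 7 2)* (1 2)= (1 5 7 4 8)= [0, 5, 2, 3, 8, 7, 6, 4, 1]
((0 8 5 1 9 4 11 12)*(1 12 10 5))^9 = (12) = [0, 1, 2, 3, 4, 5, 6, 7, 8, 9, 10, 11, 12]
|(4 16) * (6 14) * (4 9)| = 6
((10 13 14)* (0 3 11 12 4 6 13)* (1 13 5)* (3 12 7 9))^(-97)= [4, 14, 2, 9, 5, 13, 1, 11, 8, 7, 12, 3, 6, 10, 0]= (0 4 5 13 10 12 6 1 14)(3 9 7 11)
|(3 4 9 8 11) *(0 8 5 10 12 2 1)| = |(0 8 11 3 4 9 5 10 12 2 1)| = 11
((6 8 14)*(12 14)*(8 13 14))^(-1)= [0, 1, 2, 3, 4, 5, 14, 7, 12, 9, 10, 11, 8, 6, 13]= (6 14 13)(8 12)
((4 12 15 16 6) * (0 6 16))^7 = (16)(0 4 15 6 12) = [4, 1, 2, 3, 15, 5, 12, 7, 8, 9, 10, 11, 0, 13, 14, 6, 16]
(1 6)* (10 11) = (1 6)(10 11) = [0, 6, 2, 3, 4, 5, 1, 7, 8, 9, 11, 10]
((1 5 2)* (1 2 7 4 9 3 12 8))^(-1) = (1 8 12 3 9 4 7 5) = [0, 8, 2, 9, 7, 1, 6, 5, 12, 4, 10, 11, 3]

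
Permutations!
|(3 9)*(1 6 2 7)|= 4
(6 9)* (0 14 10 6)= [14, 1, 2, 3, 4, 5, 9, 7, 8, 0, 6, 11, 12, 13, 10]= (0 14 10 6 9)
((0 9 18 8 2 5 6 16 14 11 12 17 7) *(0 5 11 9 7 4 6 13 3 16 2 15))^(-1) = (0 15 8 18 9 14 16 3 13 5 7)(2 6 4 17 12 11) = [15, 1, 6, 13, 17, 7, 4, 0, 18, 14, 10, 2, 11, 5, 16, 8, 3, 12, 9]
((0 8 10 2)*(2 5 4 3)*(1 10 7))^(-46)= (0 2 3 4 5 10 1 7 8)= [2, 7, 3, 4, 5, 10, 6, 8, 0, 9, 1]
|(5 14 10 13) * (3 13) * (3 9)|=6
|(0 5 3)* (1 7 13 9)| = |(0 5 3)(1 7 13 9)| = 12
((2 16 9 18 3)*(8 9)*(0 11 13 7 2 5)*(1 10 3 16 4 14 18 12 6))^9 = (0 8 11 9 13 12 7 6 2 1 4 10 14 3 18 5 16) = [8, 4, 1, 18, 10, 16, 2, 6, 11, 13, 14, 9, 7, 12, 3, 15, 0, 17, 5]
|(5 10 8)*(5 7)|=4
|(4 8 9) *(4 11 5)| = 5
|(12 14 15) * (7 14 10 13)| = |(7 14 15 12 10 13)| = 6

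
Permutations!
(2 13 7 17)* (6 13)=(2 6 13 7 17)=[0, 1, 6, 3, 4, 5, 13, 17, 8, 9, 10, 11, 12, 7, 14, 15, 16, 2]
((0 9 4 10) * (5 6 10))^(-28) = (0 4 6)(5 10 9) = [4, 1, 2, 3, 6, 10, 0, 7, 8, 5, 9]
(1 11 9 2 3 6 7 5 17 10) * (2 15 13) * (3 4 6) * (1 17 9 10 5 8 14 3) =[0, 11, 4, 1, 6, 9, 7, 8, 14, 15, 17, 10, 12, 2, 3, 13, 16, 5] =(1 11 10 17 5 9 15 13 2 4 6 7 8 14 3)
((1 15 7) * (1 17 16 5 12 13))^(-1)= [0, 13, 2, 3, 4, 16, 6, 15, 8, 9, 10, 11, 5, 12, 14, 1, 17, 7]= (1 13 12 5 16 17 7 15)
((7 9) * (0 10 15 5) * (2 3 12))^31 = (0 5 15 10)(2 3 12)(7 9) = [5, 1, 3, 12, 4, 15, 6, 9, 8, 7, 0, 11, 2, 13, 14, 10]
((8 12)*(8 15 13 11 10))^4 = (8 11 15)(10 13 12) = [0, 1, 2, 3, 4, 5, 6, 7, 11, 9, 13, 15, 10, 12, 14, 8]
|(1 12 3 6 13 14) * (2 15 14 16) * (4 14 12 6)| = |(1 6 13 16 2 15 12 3 4 14)| = 10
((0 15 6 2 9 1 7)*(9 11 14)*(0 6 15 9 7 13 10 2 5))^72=(15)(0 11 9 14 1 7 13 6 10 5 2)=[11, 7, 0, 3, 4, 2, 10, 13, 8, 14, 5, 9, 12, 6, 1, 15]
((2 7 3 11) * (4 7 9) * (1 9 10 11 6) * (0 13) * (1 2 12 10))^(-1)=(0 13)(1 2 6 3 7 4 9)(10 12 11)=[13, 2, 6, 7, 9, 5, 3, 4, 8, 1, 12, 10, 11, 0]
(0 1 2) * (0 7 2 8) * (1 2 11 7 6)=[2, 8, 6, 3, 4, 5, 1, 11, 0, 9, 10, 7]=(0 2 6 1 8)(7 11)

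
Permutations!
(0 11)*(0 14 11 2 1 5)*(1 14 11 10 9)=[2, 5, 14, 3, 4, 0, 6, 7, 8, 1, 9, 11, 12, 13, 10]=(0 2 14 10 9 1 5)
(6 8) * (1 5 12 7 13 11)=(1 5 12 7 13 11)(6 8)=[0, 5, 2, 3, 4, 12, 8, 13, 6, 9, 10, 1, 7, 11]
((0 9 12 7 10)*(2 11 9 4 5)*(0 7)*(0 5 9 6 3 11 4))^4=[0, 1, 5, 11, 2, 12, 3, 7, 8, 4, 10, 6, 9]=(2 5 12 9 4)(3 11 6)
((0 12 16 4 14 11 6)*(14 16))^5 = (4 16) = [0, 1, 2, 3, 16, 5, 6, 7, 8, 9, 10, 11, 12, 13, 14, 15, 4]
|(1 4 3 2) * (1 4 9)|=6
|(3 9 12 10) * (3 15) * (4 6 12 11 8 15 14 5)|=30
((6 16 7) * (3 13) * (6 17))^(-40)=(17)=[0, 1, 2, 3, 4, 5, 6, 7, 8, 9, 10, 11, 12, 13, 14, 15, 16, 17]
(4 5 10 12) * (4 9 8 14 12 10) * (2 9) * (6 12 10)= (2 9 8 14 10 6 12)(4 5)= [0, 1, 9, 3, 5, 4, 12, 7, 14, 8, 6, 11, 2, 13, 10]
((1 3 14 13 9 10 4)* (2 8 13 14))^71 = (14)(1 4 10 9 13 8 2 3) = [0, 4, 3, 1, 10, 5, 6, 7, 2, 13, 9, 11, 12, 8, 14]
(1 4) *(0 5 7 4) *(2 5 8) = (0 8 2 5 7 4 1) = [8, 0, 5, 3, 1, 7, 6, 4, 2]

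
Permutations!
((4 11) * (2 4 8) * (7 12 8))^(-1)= (2 8 12 7 11 4)= [0, 1, 8, 3, 2, 5, 6, 11, 12, 9, 10, 4, 7]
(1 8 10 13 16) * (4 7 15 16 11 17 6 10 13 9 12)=(1 8 13 11 17 6 10 9 12 4 7 15 16)=[0, 8, 2, 3, 7, 5, 10, 15, 13, 12, 9, 17, 4, 11, 14, 16, 1, 6]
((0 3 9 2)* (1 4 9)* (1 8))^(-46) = (0 1 2 8 9 3 4) = [1, 2, 8, 4, 0, 5, 6, 7, 9, 3]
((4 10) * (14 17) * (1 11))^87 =(1 11)(4 10)(14 17) =[0, 11, 2, 3, 10, 5, 6, 7, 8, 9, 4, 1, 12, 13, 17, 15, 16, 14]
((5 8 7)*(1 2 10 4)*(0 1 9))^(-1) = (0 9 4 10 2 1)(5 7 8) = [9, 0, 1, 3, 10, 7, 6, 8, 5, 4, 2]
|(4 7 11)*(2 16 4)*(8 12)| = |(2 16 4 7 11)(8 12)| = 10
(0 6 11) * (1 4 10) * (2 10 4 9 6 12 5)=(0 12 5 2 10 1 9 6 11)=[12, 9, 10, 3, 4, 2, 11, 7, 8, 6, 1, 0, 5]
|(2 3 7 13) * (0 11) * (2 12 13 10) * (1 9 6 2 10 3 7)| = |(0 11)(1 9 6 2 7 3)(12 13)| = 6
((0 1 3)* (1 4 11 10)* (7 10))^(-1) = (0 3 1 10 7 11 4) = [3, 10, 2, 1, 0, 5, 6, 11, 8, 9, 7, 4]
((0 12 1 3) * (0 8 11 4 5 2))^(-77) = (0 8 2 3 5 1 4 12 11) = [8, 4, 3, 5, 12, 1, 6, 7, 2, 9, 10, 0, 11]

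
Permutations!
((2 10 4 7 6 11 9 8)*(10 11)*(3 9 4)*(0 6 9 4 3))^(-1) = (0 10 6)(2 8 9 7 4 3 11) = [10, 1, 8, 11, 3, 5, 0, 4, 9, 7, 6, 2]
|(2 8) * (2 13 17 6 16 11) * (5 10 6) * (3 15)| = 18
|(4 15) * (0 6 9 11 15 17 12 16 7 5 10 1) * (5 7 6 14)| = 40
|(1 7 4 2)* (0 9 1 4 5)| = |(0 9 1 7 5)(2 4)| = 10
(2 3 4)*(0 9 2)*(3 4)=(0 9 2 4)=[9, 1, 4, 3, 0, 5, 6, 7, 8, 2]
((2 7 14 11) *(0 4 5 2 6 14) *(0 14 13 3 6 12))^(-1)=(0 12 11 14 7 2 5 4)(3 13 6)=[12, 1, 5, 13, 0, 4, 3, 2, 8, 9, 10, 14, 11, 6, 7]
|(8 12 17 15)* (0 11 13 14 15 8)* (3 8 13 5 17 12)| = |(0 11 5 17 13 14 15)(3 8)| = 14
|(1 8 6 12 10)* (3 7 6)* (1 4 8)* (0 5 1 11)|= |(0 5 1 11)(3 7 6 12 10 4 8)|= 28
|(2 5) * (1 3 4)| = |(1 3 4)(2 5)| = 6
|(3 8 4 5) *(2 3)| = 5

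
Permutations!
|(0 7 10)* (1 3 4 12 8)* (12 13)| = |(0 7 10)(1 3 4 13 12 8)| = 6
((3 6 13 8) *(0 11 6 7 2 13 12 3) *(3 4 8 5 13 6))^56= (13)(0 3 2 12 8 11 7 6 4)= [3, 1, 12, 2, 0, 5, 4, 6, 11, 9, 10, 7, 8, 13]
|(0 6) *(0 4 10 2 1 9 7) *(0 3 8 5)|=11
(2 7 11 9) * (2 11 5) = [0, 1, 7, 3, 4, 2, 6, 5, 8, 11, 10, 9] = (2 7 5)(9 11)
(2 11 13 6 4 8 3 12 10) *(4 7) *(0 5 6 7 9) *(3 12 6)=[5, 1, 11, 6, 8, 3, 9, 4, 12, 0, 2, 13, 10, 7]=(0 5 3 6 9)(2 11 13 7 4 8 12 10)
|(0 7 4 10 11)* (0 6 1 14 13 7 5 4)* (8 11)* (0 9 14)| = |(0 5 4 10 8 11 6 1)(7 9 14 13)| = 8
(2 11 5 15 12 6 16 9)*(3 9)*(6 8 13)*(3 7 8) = (2 11 5 15 12 3 9)(6 16 7 8 13) = [0, 1, 11, 9, 4, 15, 16, 8, 13, 2, 10, 5, 3, 6, 14, 12, 7]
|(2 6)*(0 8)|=|(0 8)(2 6)|=2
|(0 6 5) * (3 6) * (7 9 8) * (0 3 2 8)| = |(0 2 8 7 9)(3 6 5)| = 15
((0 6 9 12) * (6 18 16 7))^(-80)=(0 6 18 9 16 12 7)=[6, 1, 2, 3, 4, 5, 18, 0, 8, 16, 10, 11, 7, 13, 14, 15, 12, 17, 9]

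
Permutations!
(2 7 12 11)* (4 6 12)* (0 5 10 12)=(0 5 10 12 11 2 7 4 6)=[5, 1, 7, 3, 6, 10, 0, 4, 8, 9, 12, 2, 11]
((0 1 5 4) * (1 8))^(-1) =(0 4 5 1 8) =[4, 8, 2, 3, 5, 1, 6, 7, 0]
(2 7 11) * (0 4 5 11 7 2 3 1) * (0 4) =(1 4 5 11 3) =[0, 4, 2, 1, 5, 11, 6, 7, 8, 9, 10, 3]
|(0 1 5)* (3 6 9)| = 3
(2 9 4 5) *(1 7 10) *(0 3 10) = (0 3 10 1 7)(2 9 4 5) = [3, 7, 9, 10, 5, 2, 6, 0, 8, 4, 1]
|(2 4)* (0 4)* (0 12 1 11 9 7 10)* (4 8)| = |(0 8 4 2 12 1 11 9 7 10)| = 10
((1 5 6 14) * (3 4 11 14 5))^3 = (1 11 3 14 4)(5 6) = [0, 11, 2, 14, 1, 6, 5, 7, 8, 9, 10, 3, 12, 13, 4]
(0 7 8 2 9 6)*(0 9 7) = (2 7 8)(6 9) = [0, 1, 7, 3, 4, 5, 9, 8, 2, 6]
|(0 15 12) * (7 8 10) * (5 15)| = 12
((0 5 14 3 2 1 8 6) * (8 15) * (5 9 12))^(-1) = (0 6 8 15 1 2 3 14 5 12 9) = [6, 2, 3, 14, 4, 12, 8, 7, 15, 0, 10, 11, 9, 13, 5, 1]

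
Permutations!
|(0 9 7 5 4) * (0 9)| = |(4 9 7 5)| = 4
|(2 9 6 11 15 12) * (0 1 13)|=6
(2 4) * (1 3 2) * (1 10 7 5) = (1 3 2 4 10 7 5) = [0, 3, 4, 2, 10, 1, 6, 5, 8, 9, 7]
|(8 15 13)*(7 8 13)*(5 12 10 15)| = 6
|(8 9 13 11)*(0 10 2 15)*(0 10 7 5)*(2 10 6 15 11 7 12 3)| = |(0 12 3 2 11 8 9 13 7 5)(6 15)| = 10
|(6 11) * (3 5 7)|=6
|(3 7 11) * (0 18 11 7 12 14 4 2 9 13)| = 10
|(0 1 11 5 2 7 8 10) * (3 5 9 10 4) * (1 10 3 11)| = |(0 10)(2 7 8 4 11 9 3 5)| = 8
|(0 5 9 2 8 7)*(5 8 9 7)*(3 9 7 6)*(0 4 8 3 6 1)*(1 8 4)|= 6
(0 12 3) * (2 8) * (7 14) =[12, 1, 8, 0, 4, 5, 6, 14, 2, 9, 10, 11, 3, 13, 7] =(0 12 3)(2 8)(7 14)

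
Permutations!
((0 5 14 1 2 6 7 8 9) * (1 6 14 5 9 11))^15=(0 9)(1 2 14 6 7 8 11)=[9, 2, 14, 3, 4, 5, 7, 8, 11, 0, 10, 1, 12, 13, 6]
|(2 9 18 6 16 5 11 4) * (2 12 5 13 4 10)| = |(2 9 18 6 16 13 4 12 5 11 10)| = 11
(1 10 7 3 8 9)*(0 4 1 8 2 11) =(0 4 1 10 7 3 2 11)(8 9) =[4, 10, 11, 2, 1, 5, 6, 3, 9, 8, 7, 0]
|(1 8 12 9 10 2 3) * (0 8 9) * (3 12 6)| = 9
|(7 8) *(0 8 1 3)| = |(0 8 7 1 3)| = 5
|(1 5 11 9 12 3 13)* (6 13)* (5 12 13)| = |(1 12 3 6 5 11 9 13)| = 8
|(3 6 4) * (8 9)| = 6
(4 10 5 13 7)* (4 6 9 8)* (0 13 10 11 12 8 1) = [13, 0, 2, 3, 11, 10, 9, 6, 4, 1, 5, 12, 8, 7] = (0 13 7 6 9 1)(4 11 12 8)(5 10)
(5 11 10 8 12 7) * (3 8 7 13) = (3 8 12 13)(5 11 10 7) = [0, 1, 2, 8, 4, 11, 6, 5, 12, 9, 7, 10, 13, 3]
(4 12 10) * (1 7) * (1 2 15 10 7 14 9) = [0, 14, 15, 3, 12, 5, 6, 2, 8, 1, 4, 11, 7, 13, 9, 10] = (1 14 9)(2 15 10 4 12 7)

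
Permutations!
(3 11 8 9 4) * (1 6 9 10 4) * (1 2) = [0, 6, 1, 11, 3, 5, 9, 7, 10, 2, 4, 8] = (1 6 9 2)(3 11 8 10 4)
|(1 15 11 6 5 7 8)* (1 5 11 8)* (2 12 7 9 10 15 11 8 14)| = |(1 11 6 8 5 9 10 15 14 2 12 7)| = 12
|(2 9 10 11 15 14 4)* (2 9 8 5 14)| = 9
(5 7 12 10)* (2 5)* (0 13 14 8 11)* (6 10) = (0 13 14 8 11)(2 5 7 12 6 10) = [13, 1, 5, 3, 4, 7, 10, 12, 11, 9, 2, 0, 6, 14, 8]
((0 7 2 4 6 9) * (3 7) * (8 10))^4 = (10)(0 4 3 6 7 9 2) = [4, 1, 0, 6, 3, 5, 7, 9, 8, 2, 10]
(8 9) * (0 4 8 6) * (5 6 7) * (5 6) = [4, 1, 2, 3, 8, 5, 0, 6, 9, 7] = (0 4 8 9 7 6)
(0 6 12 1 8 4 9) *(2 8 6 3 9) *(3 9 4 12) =(0 9)(1 6 3 4 2 8 12) =[9, 6, 8, 4, 2, 5, 3, 7, 12, 0, 10, 11, 1]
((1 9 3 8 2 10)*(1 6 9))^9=[0, 1, 9, 10, 4, 5, 8, 7, 6, 2, 3]=(2 9)(3 10)(6 8)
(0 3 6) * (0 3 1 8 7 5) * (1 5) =(0 5)(1 8 7)(3 6) =[5, 8, 2, 6, 4, 0, 3, 1, 7]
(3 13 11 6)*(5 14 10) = [0, 1, 2, 13, 4, 14, 3, 7, 8, 9, 5, 6, 12, 11, 10] = (3 13 11 6)(5 14 10)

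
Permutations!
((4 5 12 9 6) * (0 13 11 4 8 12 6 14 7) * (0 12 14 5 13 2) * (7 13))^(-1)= (0 2)(4 11 13 14 8 6 5 9 12 7)= [2, 1, 0, 3, 11, 9, 5, 4, 6, 12, 10, 13, 7, 14, 8]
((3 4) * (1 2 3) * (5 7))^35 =(1 4 3 2)(5 7) =[0, 4, 1, 2, 3, 7, 6, 5]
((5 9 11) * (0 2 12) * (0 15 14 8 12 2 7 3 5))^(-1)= (0 11 9 5 3 7)(8 14 15 12)= [11, 1, 2, 7, 4, 3, 6, 0, 14, 5, 10, 9, 8, 13, 15, 12]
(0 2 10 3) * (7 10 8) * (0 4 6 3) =(0 2 8 7 10)(3 4 6) =[2, 1, 8, 4, 6, 5, 3, 10, 7, 9, 0]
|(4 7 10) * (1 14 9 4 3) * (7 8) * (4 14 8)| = |(1 8 7 10 3)(9 14)| = 10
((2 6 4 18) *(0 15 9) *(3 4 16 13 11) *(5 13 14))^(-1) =[9, 1, 18, 11, 3, 14, 2, 7, 8, 15, 10, 13, 12, 5, 16, 0, 6, 17, 4] =(0 9 15)(2 18 4 3 11 13 5 14 16 6)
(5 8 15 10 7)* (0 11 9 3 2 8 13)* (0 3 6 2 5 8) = (0 11 9 6 2)(3 5 13)(7 8 15 10) = [11, 1, 0, 5, 4, 13, 2, 8, 15, 6, 7, 9, 12, 3, 14, 10]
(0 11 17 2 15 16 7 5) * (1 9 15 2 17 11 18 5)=(0 18 5)(1 9 15 16 7)=[18, 9, 2, 3, 4, 0, 6, 1, 8, 15, 10, 11, 12, 13, 14, 16, 7, 17, 5]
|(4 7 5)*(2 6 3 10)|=|(2 6 3 10)(4 7 5)|=12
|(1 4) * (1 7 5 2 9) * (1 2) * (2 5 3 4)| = |(1 2 9 5)(3 4 7)| = 12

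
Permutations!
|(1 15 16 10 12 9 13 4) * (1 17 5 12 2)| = |(1 15 16 10 2)(4 17 5 12 9 13)| = 30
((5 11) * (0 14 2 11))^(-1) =(0 5 11 2 14) =[5, 1, 14, 3, 4, 11, 6, 7, 8, 9, 10, 2, 12, 13, 0]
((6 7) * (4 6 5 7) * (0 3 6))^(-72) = (7) = [0, 1, 2, 3, 4, 5, 6, 7]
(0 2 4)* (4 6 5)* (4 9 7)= (0 2 6 5 9 7 4)= [2, 1, 6, 3, 0, 9, 5, 4, 8, 7]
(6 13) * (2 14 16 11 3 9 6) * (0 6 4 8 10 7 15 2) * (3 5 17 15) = (0 6 13)(2 14 16 11 5 17 15)(3 9 4 8 10 7) = [6, 1, 14, 9, 8, 17, 13, 3, 10, 4, 7, 5, 12, 0, 16, 2, 11, 15]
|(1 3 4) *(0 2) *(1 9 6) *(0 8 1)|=|(0 2 8 1 3 4 9 6)|=8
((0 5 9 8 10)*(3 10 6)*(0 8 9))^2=(3 8)(6 10)=[0, 1, 2, 8, 4, 5, 10, 7, 3, 9, 6]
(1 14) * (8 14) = (1 8 14) = [0, 8, 2, 3, 4, 5, 6, 7, 14, 9, 10, 11, 12, 13, 1]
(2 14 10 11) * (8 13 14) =(2 8 13 14 10 11) =[0, 1, 8, 3, 4, 5, 6, 7, 13, 9, 11, 2, 12, 14, 10]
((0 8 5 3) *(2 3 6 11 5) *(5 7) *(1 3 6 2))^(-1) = (0 3 1 8)(2 5 7 11 6) = [3, 8, 5, 1, 4, 7, 2, 11, 0, 9, 10, 6]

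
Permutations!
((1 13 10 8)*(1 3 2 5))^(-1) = (1 5 2 3 8 10 13) = [0, 5, 3, 8, 4, 2, 6, 7, 10, 9, 13, 11, 12, 1]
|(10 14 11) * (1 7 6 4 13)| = 15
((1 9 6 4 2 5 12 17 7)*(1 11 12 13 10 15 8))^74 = (1 2 15 6 13)(4 10 9 5 8)(7 12)(11 17) = [0, 2, 15, 3, 10, 8, 13, 12, 4, 5, 9, 17, 7, 1, 14, 6, 16, 11]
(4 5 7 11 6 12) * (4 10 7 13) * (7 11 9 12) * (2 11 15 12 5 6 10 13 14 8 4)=(2 11 10 15 12 13)(4 6 7 9 5 14 8)=[0, 1, 11, 3, 6, 14, 7, 9, 4, 5, 15, 10, 13, 2, 8, 12]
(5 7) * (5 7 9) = (5 9) = [0, 1, 2, 3, 4, 9, 6, 7, 8, 5]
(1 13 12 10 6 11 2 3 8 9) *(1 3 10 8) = [0, 13, 10, 1, 4, 5, 11, 7, 9, 3, 6, 2, 8, 12] = (1 13 12 8 9 3)(2 10 6 11)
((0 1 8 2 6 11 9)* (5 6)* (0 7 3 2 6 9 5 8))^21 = (0 1)(2 9 6 3 5 8 7 11) = [1, 0, 9, 5, 4, 8, 3, 11, 7, 6, 10, 2]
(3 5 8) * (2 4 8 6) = [0, 1, 4, 5, 8, 6, 2, 7, 3] = (2 4 8 3 5 6)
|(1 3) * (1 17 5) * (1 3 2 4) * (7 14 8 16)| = |(1 2 4)(3 17 5)(7 14 8 16)| = 12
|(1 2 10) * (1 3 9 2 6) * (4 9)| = |(1 6)(2 10 3 4 9)| = 10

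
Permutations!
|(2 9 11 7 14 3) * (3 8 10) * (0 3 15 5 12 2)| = |(0 3)(2 9 11 7 14 8 10 15 5 12)| = 10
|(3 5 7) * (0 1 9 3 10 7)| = 10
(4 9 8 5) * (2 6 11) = [0, 1, 6, 3, 9, 4, 11, 7, 5, 8, 10, 2] = (2 6 11)(4 9 8 5)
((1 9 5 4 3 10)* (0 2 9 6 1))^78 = (0 2 9 5 4 3 10) = [2, 1, 9, 10, 3, 4, 6, 7, 8, 5, 0]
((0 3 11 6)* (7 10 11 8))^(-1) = [6, 1, 2, 0, 4, 5, 11, 8, 3, 9, 7, 10] = (0 6 11 10 7 8 3)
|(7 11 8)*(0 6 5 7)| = 6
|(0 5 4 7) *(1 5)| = |(0 1 5 4 7)| = 5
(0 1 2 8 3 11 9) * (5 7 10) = (0 1 2 8 3 11 9)(5 7 10) = [1, 2, 8, 11, 4, 7, 6, 10, 3, 0, 5, 9]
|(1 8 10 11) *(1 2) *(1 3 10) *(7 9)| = 4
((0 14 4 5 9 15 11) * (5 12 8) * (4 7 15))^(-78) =(0 7 11 14 15)(4 8 9 12 5) =[7, 1, 2, 3, 8, 4, 6, 11, 9, 12, 10, 14, 5, 13, 15, 0]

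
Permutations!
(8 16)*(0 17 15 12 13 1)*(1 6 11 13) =(0 17 15 12 1)(6 11 13)(8 16) =[17, 0, 2, 3, 4, 5, 11, 7, 16, 9, 10, 13, 1, 6, 14, 12, 8, 15]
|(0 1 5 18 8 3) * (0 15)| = 7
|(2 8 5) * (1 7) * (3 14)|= 6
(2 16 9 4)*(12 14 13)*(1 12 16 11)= [0, 12, 11, 3, 2, 5, 6, 7, 8, 4, 10, 1, 14, 16, 13, 15, 9]= (1 12 14 13 16 9 4 2 11)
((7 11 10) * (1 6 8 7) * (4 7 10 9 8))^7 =(1 10 8 9 11 7 4 6) =[0, 10, 2, 3, 6, 5, 1, 4, 9, 11, 8, 7]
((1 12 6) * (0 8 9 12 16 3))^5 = [1, 9, 2, 6, 4, 5, 8, 7, 16, 3, 10, 11, 0, 13, 14, 15, 12] = (0 1 9 3 6 8 16 12)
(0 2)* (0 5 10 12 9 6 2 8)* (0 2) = (0 8 2 5 10 12 9 6) = [8, 1, 5, 3, 4, 10, 0, 7, 2, 6, 12, 11, 9]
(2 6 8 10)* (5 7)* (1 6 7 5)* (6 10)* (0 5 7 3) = (0 5 7 1 10 2 3)(6 8) = [5, 10, 3, 0, 4, 7, 8, 1, 6, 9, 2]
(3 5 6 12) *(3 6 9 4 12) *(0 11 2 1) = [11, 0, 1, 5, 12, 9, 3, 7, 8, 4, 10, 2, 6] = (0 11 2 1)(3 5 9 4 12 6)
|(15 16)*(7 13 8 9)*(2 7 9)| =4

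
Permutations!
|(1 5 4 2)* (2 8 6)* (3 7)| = |(1 5 4 8 6 2)(3 7)| = 6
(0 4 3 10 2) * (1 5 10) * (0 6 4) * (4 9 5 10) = (1 10 2 6 9 5 4 3) = [0, 10, 6, 1, 3, 4, 9, 7, 8, 5, 2]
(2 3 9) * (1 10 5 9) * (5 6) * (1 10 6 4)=(1 6 5 9 2 3 10 4)=[0, 6, 3, 10, 1, 9, 5, 7, 8, 2, 4]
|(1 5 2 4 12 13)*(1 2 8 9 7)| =|(1 5 8 9 7)(2 4 12 13)| =20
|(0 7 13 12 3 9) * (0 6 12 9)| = 7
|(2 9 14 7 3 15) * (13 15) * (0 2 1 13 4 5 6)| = |(0 2 9 14 7 3 4 5 6)(1 13 15)| = 9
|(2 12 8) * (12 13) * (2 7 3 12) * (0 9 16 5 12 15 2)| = |(0 9 16 5 12 8 7 3 15 2 13)| = 11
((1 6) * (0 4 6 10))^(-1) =(0 10 1 6 4) =[10, 6, 2, 3, 0, 5, 4, 7, 8, 9, 1]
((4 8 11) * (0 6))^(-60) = (11) = [0, 1, 2, 3, 4, 5, 6, 7, 8, 9, 10, 11]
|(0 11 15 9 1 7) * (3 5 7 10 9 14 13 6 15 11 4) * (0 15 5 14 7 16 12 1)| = |(0 4 3 14 13 6 5 16 12 1 10 9)(7 15)| = 12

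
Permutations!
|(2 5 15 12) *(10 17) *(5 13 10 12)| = 10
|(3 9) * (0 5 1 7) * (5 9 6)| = 7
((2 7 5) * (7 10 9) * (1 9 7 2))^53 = (1 5 7 10 2 9) = [0, 5, 9, 3, 4, 7, 6, 10, 8, 1, 2]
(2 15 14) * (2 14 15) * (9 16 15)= (9 16 15)= [0, 1, 2, 3, 4, 5, 6, 7, 8, 16, 10, 11, 12, 13, 14, 9, 15]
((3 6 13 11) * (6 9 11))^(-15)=(6 13)=[0, 1, 2, 3, 4, 5, 13, 7, 8, 9, 10, 11, 12, 6]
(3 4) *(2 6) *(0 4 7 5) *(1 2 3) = [4, 2, 6, 7, 1, 0, 3, 5] = (0 4 1 2 6 3 7 5)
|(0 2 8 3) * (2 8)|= 3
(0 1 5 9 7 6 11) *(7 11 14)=(0 1 5 9 11)(6 14 7)=[1, 5, 2, 3, 4, 9, 14, 6, 8, 11, 10, 0, 12, 13, 7]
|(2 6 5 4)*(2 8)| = |(2 6 5 4 8)| = 5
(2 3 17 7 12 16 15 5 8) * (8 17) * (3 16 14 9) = (2 16 15 5 17 7 12 14 9 3 8) = [0, 1, 16, 8, 4, 17, 6, 12, 2, 3, 10, 11, 14, 13, 9, 5, 15, 7]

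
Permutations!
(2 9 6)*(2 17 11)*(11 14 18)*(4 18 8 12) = (2 9 6 17 14 8 12 4 18 11) = [0, 1, 9, 3, 18, 5, 17, 7, 12, 6, 10, 2, 4, 13, 8, 15, 16, 14, 11]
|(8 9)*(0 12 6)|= |(0 12 6)(8 9)|= 6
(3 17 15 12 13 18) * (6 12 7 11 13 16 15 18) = [0, 1, 2, 17, 4, 5, 12, 11, 8, 9, 10, 13, 16, 6, 14, 7, 15, 18, 3] = (3 17 18)(6 12 16 15 7 11 13)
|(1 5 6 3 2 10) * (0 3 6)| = |(0 3 2 10 1 5)| = 6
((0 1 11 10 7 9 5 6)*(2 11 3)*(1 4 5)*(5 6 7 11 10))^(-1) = (0 6 4)(1 9 7 5 11 10 2 3) = [6, 9, 3, 1, 0, 11, 4, 5, 8, 7, 2, 10]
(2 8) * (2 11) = (2 8 11) = [0, 1, 8, 3, 4, 5, 6, 7, 11, 9, 10, 2]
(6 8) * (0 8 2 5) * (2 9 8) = (0 2 5)(6 9 8) = [2, 1, 5, 3, 4, 0, 9, 7, 6, 8]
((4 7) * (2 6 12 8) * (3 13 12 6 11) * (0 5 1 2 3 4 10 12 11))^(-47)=(0 5 1 2)(3 13 11 4 7 10 12 8)=[5, 2, 0, 13, 7, 1, 6, 10, 3, 9, 12, 4, 8, 11]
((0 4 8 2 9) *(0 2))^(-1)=(0 8 4)(2 9)=[8, 1, 9, 3, 0, 5, 6, 7, 4, 2]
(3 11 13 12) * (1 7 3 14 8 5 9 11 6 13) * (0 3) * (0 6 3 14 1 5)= (0 14 8)(1 7 6 13 12)(5 9 11)= [14, 7, 2, 3, 4, 9, 13, 6, 0, 11, 10, 5, 1, 12, 8]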